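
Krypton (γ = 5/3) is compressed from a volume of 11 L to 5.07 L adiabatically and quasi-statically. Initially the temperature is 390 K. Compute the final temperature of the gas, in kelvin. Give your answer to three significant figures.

Adiabatic: T₁V₁^(γ−1) = T₂V₂^(γ−1) ⇒ T₂ = T₁ (V₁/V₂)^(γ−1).
T₂ = 390 × (11/5.07)^(2/3) = 653.6 K.

T₂ ≈ 654 K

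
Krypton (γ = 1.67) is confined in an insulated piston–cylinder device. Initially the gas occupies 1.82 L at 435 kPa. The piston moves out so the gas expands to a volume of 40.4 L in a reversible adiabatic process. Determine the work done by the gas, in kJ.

P₂ = P₁(V₁/V₂)^γ = 435×(1.82/40.4)^(1.67) = 2.456 kPa.
For a reversible adiabat, W_by_gas = (P₁V₁ − P₂V₂)/(γ−1).
W_by = (435000×0.00182 − 2456×0.0404) / (0.67) = 1034 J.

W ≈ 1.03 kJ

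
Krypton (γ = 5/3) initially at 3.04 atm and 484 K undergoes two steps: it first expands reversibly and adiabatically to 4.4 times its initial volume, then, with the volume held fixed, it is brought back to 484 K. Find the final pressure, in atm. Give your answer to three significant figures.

P₃ ≈ 0.691 atm

Adiabatic step (PV^γ = const): P₂ = 3.04×(1/4.4)^(5/3) = 0.2573 atm; T₂ = 484×(1/4.4)^(2/3) = 180.3 K.
Isochoric: P₃ = P₂(T₃/T₂) = 0.2573 × (484/180.3) = 0.6909 atm.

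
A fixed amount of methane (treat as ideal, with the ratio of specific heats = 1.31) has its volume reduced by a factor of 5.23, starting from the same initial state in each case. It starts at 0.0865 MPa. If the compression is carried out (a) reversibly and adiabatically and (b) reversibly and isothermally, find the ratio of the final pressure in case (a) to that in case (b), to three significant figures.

P_adiabatic / P_isothermal ≈ 1.67

Isothermal: P_b = P₁(V₁/V₂) = 0.0865×5.23.
Adiabatic: P_a = P₁(V₁/V₂)^γ = 0.0865×5.23^(1.31).
P_a/P_b = (V₁/V₂)^(γ−1) = 5.23^(0.31) = 1.67.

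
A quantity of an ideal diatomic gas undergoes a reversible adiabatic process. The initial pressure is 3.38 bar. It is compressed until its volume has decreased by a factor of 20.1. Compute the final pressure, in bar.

P₂ ≈ 226 bar

Adiabatic: P₁V₁^γ = P₂V₂^γ ⇒ P₂ = P₁ (V₁/V₂)^γ.
For a diatomic ideal gas γ = 7/5.
P₂ = 3.38 × 20.1^(7/5) = 225.6 bar.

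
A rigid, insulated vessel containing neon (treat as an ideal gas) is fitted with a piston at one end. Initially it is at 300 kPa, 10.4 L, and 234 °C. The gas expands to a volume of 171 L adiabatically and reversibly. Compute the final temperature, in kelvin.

For a reversible adiabat TV^(γ−1) is constant, so T₂ = T₁ (V₁/V₂)^(γ−1).
γ = 5/3 for a monatomic ideal gas.
T₁ = 234 °C = 507.1 K.
T₂ = 507.1 × (10.4/171)^(2/3) = 78.43 K.

T₂ ≈ 78.4 K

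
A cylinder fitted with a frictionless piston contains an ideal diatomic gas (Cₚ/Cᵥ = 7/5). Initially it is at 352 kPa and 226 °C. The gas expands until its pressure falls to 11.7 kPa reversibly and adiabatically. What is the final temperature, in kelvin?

T₂ ≈ 189 K

Along an adiabat T P^((1−γ)/γ) is constant, so T₂ = T₁ (P₂/P₁)^((γ−1)/γ).
T₁ = 226 °C = 499.1 K.
T₂ = 499.1 × (11.7/352)^(2/7) = 188.7 K.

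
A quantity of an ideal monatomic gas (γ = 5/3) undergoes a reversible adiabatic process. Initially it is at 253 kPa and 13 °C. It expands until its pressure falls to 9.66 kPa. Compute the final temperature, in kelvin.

T₂ ≈ 77.5 K

Adiabatic: T₂/T₁ = (P₂/P₁)^((γ−1)/γ).
T₁ = 13 °C = 286.1 K.
T₂ = 286.1 × (9.66/253)^(2/5) = 77.51 K.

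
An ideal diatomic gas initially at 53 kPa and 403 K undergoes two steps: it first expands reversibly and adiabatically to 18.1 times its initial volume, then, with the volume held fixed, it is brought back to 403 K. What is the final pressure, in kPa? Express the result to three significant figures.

For a diatomic ideal gas γ = 7/5.
Adiabatic step (PV^γ = const): P₂ = 53×(1/18.1)^(7/5) = 0.9194 kPa; T₂ = 403×(1/18.1)^(2/5) = 126.5 K.
Isochoric: P₃ = P₂(T₃/T₂) = 0.9194 × (403/126.5) = 2.928 kPa.

P₃ ≈ 2.93 kPa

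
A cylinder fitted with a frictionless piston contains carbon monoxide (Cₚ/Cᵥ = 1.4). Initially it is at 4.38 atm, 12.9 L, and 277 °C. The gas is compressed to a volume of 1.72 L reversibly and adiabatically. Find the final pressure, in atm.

P₂ ≈ 73.5 atm

Since PV^γ is constant along a reversible adiabat, P₂ = P₁ (V₁/V₂)^γ.
P₂ = 4.38 × (12.9/1.72)^(1.4) = 73.55 atm.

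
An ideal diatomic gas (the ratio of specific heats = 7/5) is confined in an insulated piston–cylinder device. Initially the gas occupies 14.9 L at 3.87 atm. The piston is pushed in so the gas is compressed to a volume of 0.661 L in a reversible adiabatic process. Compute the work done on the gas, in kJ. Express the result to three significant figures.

P₂ = P₁(V₁/V₂)^γ = 3.87×(14.9/0.661)^(7/5) = 303.3 atm.
For a reversible adiabat, W_by_gas = (P₁V₁ − P₂V₂)/(γ−1).
W_by = (392100×0.0149 − 3.073×10^7×0.000661) / (2/5) = -36180 J.
W_on_gas = −W_by = 36180 J.

W ≈ 36.2 kJ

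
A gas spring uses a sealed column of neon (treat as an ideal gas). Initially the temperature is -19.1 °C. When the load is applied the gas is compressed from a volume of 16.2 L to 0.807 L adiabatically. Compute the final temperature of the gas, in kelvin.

T₂ ≈ 1880 K

Adiabatic: T₁V₁^(γ−1) = T₂V₂^(γ−1) ⇒ T₂ = T₁ (V₁/V₂)^(γ−1).
For a monatomic ideal gas γ = 5/3, so γ−1 = 2/3.
T₁ = -19.1 °C = 254 K.
T₂ = 254 × (16.2/0.807)^(2/3) = 1876 K.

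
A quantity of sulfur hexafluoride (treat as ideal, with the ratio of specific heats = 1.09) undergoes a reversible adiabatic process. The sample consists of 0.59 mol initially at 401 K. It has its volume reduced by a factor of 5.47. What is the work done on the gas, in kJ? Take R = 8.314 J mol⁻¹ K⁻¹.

W ≈ 3.61 kJ

Adiabatic: T₁V₁^(γ−1) = T₂V₂^(γ−1) ⇒ T₂ = T₁ (V₁/V₂)^(γ−1).
T₂ = 401 × 5.47^(0.09) = 467.3 K.
Q = 0, so ΔU = W_on_gas = nCᵥΔT with Cᵥ = R/(γ−1) = 92.38 J/(mol·K).
ΔU = 0.59 × 92.38 × (467.3 − 401) = 3612 J.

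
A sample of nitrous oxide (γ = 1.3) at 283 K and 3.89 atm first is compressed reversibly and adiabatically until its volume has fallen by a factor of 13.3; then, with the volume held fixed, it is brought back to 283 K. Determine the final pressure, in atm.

Adiabatic step (PV^γ = const): P₂ = 3.89×13.3^(1.3) = 112.4 atm; T₂ = 283×13.3^(0.3) = 615.1 K.
Isochoric: P₃ = P₂(T₃/T₂) = 112.4 × (283/615.1) = 51.74 atm.

P₃ ≈ 51.7 atm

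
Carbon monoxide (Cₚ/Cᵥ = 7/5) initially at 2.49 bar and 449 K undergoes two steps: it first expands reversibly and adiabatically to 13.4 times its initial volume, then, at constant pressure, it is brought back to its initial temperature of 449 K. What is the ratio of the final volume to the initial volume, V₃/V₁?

V₃/V₁ ≈ 37.8

Adiabatic step: V₂/V₁ = 13.4; T₂ = T₁·(1/13.4)^(2/5) = 159 K.
Isobaric step: V₃/V₂ = T₃/T₂ = 449/159.
V₃/V₁ = (V₂/V₁)(V₃/V₂) = 13.4 × (449/159) = 37.84.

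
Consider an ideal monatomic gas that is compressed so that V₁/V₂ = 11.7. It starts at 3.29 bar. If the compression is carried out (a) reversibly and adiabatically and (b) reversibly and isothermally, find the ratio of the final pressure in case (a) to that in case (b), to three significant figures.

For a monatomic ideal gas γ = 5/3.
Isothermal: P_b = P₁(V₁/V₂) = 3.29×11.7.
Adiabatic: P_a = P₁(V₁/V₂)^γ = 3.29×11.7^(5/3).
P_a/P_b = (V₁/V₂)^(γ−1) = 11.7^(2/3) = 5.154.

P_adiabatic / P_isothermal ≈ 5.15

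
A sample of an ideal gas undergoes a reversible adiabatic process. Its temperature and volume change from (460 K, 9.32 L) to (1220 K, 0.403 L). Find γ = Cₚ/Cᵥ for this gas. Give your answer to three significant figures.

TV^(γ−1) = const ⇒ γ − 1 = ln(T₂/T₁) / ln(V₁/V₂).
γ = 1 + ln(1220/460) / ln(9.32/0.403) = 1.311.

γ ≈ 1.31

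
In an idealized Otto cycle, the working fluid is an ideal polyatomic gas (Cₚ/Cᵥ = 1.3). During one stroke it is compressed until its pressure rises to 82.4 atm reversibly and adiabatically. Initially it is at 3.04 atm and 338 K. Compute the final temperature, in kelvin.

T₂ ≈ 724 K

Adiabatic: T₂/T₁ = (P₂/P₁)^((γ−1)/γ).
T₂ = 338 × (82.4/3.04)^(0.231) = 723.8 K.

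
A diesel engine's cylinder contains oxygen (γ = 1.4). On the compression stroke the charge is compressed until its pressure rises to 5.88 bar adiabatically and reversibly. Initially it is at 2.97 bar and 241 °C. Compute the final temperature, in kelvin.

T₂ ≈ 625 K

Adiabatic: T₂/T₁ = (P₂/P₁)^((γ−1)/γ).
T₁ = 241 °C = 514.1 K.
T₂ = 514.1 × (5.88/2.97)^(0.286) = 624.9 K.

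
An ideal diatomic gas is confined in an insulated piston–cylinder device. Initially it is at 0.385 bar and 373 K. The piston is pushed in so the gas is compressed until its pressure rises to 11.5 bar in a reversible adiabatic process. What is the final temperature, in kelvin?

Adiabatic: T₂/T₁ = (P₂/P₁)^((γ−1)/γ).
For a diatomic ideal gas γ = 7/5, so (γ−1)/γ = 2/7.
T₂ = 373 × (11.5/0.385)^(2/7) = 984.5 K.

T₂ ≈ 984 K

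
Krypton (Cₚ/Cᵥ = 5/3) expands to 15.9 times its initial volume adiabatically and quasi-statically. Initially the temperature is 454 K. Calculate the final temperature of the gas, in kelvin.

For a reversible adiabat TV^(γ−1) is constant, so T₂ = T₁ (V₁/V₂)^(γ−1).
T₂ = 454 × (1/15.9)^(2/3) = 71.8 K.

T₂ ≈ 71.8 K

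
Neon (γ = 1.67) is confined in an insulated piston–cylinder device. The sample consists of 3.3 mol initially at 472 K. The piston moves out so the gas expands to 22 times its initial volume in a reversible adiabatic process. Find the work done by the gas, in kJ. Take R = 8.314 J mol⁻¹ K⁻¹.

W ≈ 16.9 kJ

For a reversible adiabat TV^(γ−1) is constant, so T₂ = T₁ (V₁/V₂)^(γ−1).
T₂ = 472 × (1/22)^(0.67) = 59.5 K.
Q = 0, so ΔU = W_on_gas = nCᵥΔT with Cᵥ = R/(γ−1) = 12.41 J/(mol·K).
ΔU = 3.3 × 12.41 × (59.5 − 472) = -16890 J.
Work done by the gas = −ΔU = 16890 J.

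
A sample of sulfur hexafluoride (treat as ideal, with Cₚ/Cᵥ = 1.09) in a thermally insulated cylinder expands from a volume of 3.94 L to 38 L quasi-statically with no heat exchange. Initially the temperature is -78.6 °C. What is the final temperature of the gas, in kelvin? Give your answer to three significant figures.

Adiabatic: T₁V₁^(γ−1) = T₂V₂^(γ−1) ⇒ T₂ = T₁ (V₁/V₂)^(γ−1).
T₁ = -78.6 °C = 194.5 K.
T₂ = 194.5 × (3.94/38)^(0.09) = 158.7 K.

T₂ ≈ 159 K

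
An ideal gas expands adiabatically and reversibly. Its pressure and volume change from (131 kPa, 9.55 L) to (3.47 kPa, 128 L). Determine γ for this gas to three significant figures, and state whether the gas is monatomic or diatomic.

PV^γ = const ⇒ γ = ln(P₂/P₁) / ln(V₁/V₂).
γ = ln(3.47/131) / ln(9.55/128) = 1.399.
γ ≈ 1.40 is close to 7/5, so the gas is diatomic.

γ ≈ 1.40; diatomic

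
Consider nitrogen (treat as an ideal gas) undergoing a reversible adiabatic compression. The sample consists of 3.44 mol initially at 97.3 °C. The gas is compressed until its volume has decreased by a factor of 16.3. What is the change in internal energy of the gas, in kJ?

ΔU ≈ 54.4 kJ

Adiabatic: T₁V₁^(γ−1) = T₂V₂^(γ−1) ⇒ T₂ = T₁ (V₁/V₂)^(γ−1).
γ = 7/5 for a diatomic ideal gas, so γ−1 = 2/5.
T₁ = 97.3 °C = 370.4 K.
T₂ = 370.4 × 16.3^(2/5) = 1131 K.
Q = 0, so ΔU = W_on_gas = nCᵥΔT with Cᵥ = R/(γ−1) = 20.79 J/(mol·K).
ΔU = 3.44 × 20.79 × (1131 − 370.4) = 54410 J.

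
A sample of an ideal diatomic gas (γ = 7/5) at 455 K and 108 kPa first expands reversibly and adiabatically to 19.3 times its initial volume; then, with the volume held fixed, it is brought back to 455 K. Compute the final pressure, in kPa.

P₃ ≈ 5.60 kPa

Adiabatic step (PV^γ = const): P₂ = 108×(1/19.3)^(7/5) = 1.713 kPa; T₂ = 455×(1/19.3)^(2/5) = 139.2 K.
Isochoric: P₃ = P₂(T₃/T₂) = 1.713 × (455/139.2) = 5.596 kPa.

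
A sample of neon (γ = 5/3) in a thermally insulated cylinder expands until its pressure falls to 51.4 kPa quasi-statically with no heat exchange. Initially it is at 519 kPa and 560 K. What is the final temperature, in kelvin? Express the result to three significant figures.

T₂ ≈ 222 K

Along an adiabat T P^((1−γ)/γ) is constant, so T₂ = T₁ (P₂/P₁)^((γ−1)/γ).
T₂ = 560 × (51.4/519)^(2/5) = 222.1 K.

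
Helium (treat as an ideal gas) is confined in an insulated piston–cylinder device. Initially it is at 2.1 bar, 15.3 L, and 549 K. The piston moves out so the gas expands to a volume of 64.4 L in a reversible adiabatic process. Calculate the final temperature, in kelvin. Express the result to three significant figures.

For a reversible adiabat TV^(γ−1) is constant, so T₂ = T₁ (V₁/V₂)^(γ−1).
γ = 5/3 for a monatomic ideal gas.
T₂ = 549 × (15.3/64.4)^(2/3) = 210.6 K.

T₂ ≈ 211 K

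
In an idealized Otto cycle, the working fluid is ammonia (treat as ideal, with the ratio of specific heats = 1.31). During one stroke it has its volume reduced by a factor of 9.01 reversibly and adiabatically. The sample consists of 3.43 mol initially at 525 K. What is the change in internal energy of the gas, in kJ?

ΔU ≈ 47.2 kJ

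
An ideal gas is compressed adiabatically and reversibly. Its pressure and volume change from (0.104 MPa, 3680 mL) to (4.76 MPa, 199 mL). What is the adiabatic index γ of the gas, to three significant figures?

PV^γ = const ⇒ γ = ln(P₂/P₁) / ln(V₁/V₂).
γ = ln(4.76/0.104) / ln(3680/199) = 1.311.

γ ≈ 1.31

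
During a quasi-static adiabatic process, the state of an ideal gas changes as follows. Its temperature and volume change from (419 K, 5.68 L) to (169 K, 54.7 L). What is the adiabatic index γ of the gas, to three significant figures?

TV^(γ−1) = const ⇒ γ − 1 = ln(T₂/T₁) / ln(V₁/V₂).
γ = 1 + ln(169/419) / ln(5.68/54.7) = 1.401.

γ ≈ 1.40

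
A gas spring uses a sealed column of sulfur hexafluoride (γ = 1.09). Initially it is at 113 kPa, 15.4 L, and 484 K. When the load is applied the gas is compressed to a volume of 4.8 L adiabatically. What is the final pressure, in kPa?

Adiabatic: P₁V₁^γ = P₂V₂^γ ⇒ P₂ = P₁ (V₁/V₂)^γ.
P₂ = 113 × (15.4/4.8)^(1.09) = 402.6 kPa.

P₂ ≈ 403 kPa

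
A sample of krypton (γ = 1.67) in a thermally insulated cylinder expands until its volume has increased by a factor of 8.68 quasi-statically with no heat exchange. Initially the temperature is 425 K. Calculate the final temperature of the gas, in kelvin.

Adiabatic: T₁V₁^(γ−1) = T₂V₂^(γ−1) ⇒ T₂ = T₁ (V₁/V₂)^(γ−1).
T₂ = 425 × (1/8.68)^(0.67) = 99.9 K.

T₂ ≈ 99.9 K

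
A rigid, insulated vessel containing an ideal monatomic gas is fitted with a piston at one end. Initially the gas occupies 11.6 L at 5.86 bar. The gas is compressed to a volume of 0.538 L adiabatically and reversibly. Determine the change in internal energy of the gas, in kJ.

γ = 5/3 for a monatomic ideal gas.
P₂ = P₁(V₁/V₂)^γ = 5.86×(11.6/0.538)^(5/3) = 978.8 bar.
For a reversible adiabat, W_by_gas = (P₁V₁ − P₂V₂)/(γ−1).
W_by = (586000×0.0116 − 9.788×10^7×0.000538) / (2/3) = -68790 J.
Q = 0 ⇒ ΔU = −W_by = 68790 J.

ΔU ≈ 68.8 kJ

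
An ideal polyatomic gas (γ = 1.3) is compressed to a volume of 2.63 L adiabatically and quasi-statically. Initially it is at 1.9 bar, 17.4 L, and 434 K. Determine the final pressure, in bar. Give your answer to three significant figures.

P₂ ≈ 22.2 bar

Since PV^γ is constant along a reversible adiabat, P₂ = P₁ (V₁/V₂)^γ.
P₂ = 1.9 × (17.4/2.63)^(1.3) = 22.16 bar.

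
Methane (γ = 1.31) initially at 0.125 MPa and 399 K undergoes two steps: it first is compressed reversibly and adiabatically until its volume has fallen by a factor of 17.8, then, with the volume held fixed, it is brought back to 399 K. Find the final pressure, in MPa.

P₃ ≈ 2.23 MPa

Adiabatic step (PV^γ = const): P₂ = 0.125×17.8^(1.31) = 5.432 MPa; T₂ = 399×17.8^(0.31) = 974.1 K.
Isochoric: P₃ = P₂(T₃/T₂) = 5.432 × (399/974.1) = 2.225 MPa.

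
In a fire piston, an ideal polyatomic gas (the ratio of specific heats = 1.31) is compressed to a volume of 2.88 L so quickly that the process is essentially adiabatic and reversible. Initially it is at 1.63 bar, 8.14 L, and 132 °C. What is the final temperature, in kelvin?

Adiabatic: T₁V₁^(γ−1) = T₂V₂^(γ−1) ⇒ T₂ = T₁ (V₁/V₂)^(γ−1).
T₁ = 132 °C = 405.1 K.
T₂ = 405.1 × (8.14/2.88)^(0.31) = 559.1 K.

T₂ ≈ 559 K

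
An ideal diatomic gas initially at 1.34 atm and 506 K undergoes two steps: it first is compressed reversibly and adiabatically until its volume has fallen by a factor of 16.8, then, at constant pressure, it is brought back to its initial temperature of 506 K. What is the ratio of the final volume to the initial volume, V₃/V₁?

V₃/V₁ ≈ 0.0193

For a diatomic ideal gas γ = 7/5.
Adiabatic step: V₂/V₁ = 0.05952; T₂ = T₁·16.8^(2/5) = 1564 K.
Isobaric step: V₃/V₂ = T₃/T₂ = 506/1564.
V₃/V₁ = (V₂/V₁)(V₃/V₂) = 0.05952 × (506/1564) = 0.01926.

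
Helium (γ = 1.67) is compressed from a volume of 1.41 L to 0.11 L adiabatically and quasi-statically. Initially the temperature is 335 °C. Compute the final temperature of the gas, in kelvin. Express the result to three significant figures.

Adiabatic: T₁V₁^(γ−1) = T₂V₂^(γ−1) ⇒ T₂ = T₁ (V₁/V₂)^(γ−1).
T₁ = 335 °C = 608.1 K.
T₂ = 608.1 × (1.41/0.11)^(0.67) = 3359 K.

T₂ ≈ 3360 K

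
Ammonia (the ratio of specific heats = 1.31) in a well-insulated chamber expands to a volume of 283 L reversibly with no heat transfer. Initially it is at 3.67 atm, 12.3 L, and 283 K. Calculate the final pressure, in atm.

P₂ ≈ 0.0603 atm

Since PV^γ is constant along a reversible adiabat, P₂ = P₁ (V₁/V₂)^γ.
P₂ = 3.67 × (12.3/283)^(1.31) = 0.06034 atm.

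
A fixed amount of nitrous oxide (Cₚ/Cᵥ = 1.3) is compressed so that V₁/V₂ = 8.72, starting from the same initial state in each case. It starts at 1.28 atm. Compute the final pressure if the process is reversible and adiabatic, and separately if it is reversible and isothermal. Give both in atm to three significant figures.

adiabatic: 21.4 atm; isothermal: 11.2 atm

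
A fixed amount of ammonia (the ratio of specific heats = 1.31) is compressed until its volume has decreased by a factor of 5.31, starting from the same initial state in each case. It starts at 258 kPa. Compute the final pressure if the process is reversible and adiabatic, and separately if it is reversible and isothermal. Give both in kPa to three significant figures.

Isothermal: P₂ = P₁(V₁/V₂) = 258×5.31 = 1370 kPa.
Adiabatic: P₂ = P₁(V₁/V₂)^γ = 258×5.31^(1.31) = 2299 kPa.

adiabatic: 2300 kPa; isothermal: 1370 kPa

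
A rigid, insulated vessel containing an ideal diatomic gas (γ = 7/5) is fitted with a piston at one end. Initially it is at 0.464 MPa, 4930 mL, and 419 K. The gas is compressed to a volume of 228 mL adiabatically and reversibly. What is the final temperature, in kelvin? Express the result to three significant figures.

For a reversible adiabat TV^(γ−1) is constant, so T₂ = T₁ (V₁/V₂)^(γ−1).
T₂ = 419 × (4930/228)^(2/5) = 1433 K.

T₂ ≈ 1430 K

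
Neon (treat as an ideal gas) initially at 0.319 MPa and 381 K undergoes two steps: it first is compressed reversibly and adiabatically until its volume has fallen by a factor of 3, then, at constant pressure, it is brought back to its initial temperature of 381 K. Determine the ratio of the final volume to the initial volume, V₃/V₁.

For a monatomic ideal gas γ = 5/3.
Adiabatic step: V₂/V₁ = 0.3333; T₂ = T₁·3^(2/3) = 792.5 K.
Isobaric step: V₃/V₂ = T₃/T₂ = 381/792.5.
V₃/V₁ = (V₂/V₁)(V₃/V₂) = 0.3333 × (381/792.5) = 0.1602.

V₃/V₁ ≈ 0.160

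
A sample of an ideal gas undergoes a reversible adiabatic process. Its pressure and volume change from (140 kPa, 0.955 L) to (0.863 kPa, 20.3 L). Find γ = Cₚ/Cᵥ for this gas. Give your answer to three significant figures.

γ ≈ 1.66

PV^γ = const ⇒ γ = ln(P₂/P₁) / ln(V₁/V₂).
γ = ln(0.863/140) / ln(0.955/20.3) = 1.665.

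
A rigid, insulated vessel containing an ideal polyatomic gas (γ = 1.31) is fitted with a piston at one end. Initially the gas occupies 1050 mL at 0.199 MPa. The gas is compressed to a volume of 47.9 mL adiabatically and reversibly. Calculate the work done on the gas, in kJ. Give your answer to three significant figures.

P₂ = P₁(V₁/V₂)^γ = 0.199×(1050/47.9)^(1.31) = 11.36 MPa.
For a reversible adiabat, W_by_gas = (P₁V₁ − P₂V₂)/(γ−1).
W_by = (199000×0.00105 − 1.136×10^7×4.79×10^-5) / (0.31) = -1081 J.
W_on_gas = −W_by = 1081 J.

W ≈ 1.08 kJ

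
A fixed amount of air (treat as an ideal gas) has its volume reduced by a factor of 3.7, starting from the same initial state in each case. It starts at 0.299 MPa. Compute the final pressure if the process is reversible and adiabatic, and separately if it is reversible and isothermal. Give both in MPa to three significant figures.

adiabatic: 1.87 MPa; isothermal: 1.11 MPa

For a diatomic ideal gas γ = 7/5.
Isothermal: P₂ = P₁(V₁/V₂) = 0.299×3.7 = 1.106 MPa.
Adiabatic: P₂ = P₁(V₁/V₂)^γ = 0.299×3.7^(7/5) = 1.867 MPa.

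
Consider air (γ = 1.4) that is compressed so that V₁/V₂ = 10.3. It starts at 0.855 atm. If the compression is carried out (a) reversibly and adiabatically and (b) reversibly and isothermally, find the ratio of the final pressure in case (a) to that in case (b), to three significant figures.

Isothermal: P_b = P₁(V₁/V₂) = 0.855×10.3.
Adiabatic: P_a = P₁(V₁/V₂)^γ = 0.855×10.3^(1.4).
P_a/P_b = (V₁/V₂)^(γ−1) = 10.3^(0.4) = 2.542.

P_adiabatic / P_isothermal ≈ 2.54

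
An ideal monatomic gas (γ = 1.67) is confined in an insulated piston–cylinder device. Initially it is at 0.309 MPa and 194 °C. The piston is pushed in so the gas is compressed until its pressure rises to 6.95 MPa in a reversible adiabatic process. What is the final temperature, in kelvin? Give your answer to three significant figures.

Along an adiabat T P^((1−γ)/γ) is constant, so T₂ = T₁ (P₂/P₁)^((γ−1)/γ).
T₁ = 194 °C = 467.1 K.
T₂ = 467.1 × (6.95/0.309)^(0.401) = 1629 K.

T₂ ≈ 1630 K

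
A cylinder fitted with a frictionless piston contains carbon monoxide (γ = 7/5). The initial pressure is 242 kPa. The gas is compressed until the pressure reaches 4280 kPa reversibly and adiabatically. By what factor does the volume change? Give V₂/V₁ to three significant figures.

From PV^γ = const, V₂/V₁ = (P₁/P₂)^(1/γ).
V₂/V₁ = (242/4280)^(5/7) = 0.1285.

V₂/V₁ ≈ 0.128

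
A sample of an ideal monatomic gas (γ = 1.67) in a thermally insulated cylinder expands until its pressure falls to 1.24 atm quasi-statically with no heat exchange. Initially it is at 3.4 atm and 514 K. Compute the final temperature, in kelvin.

T₂ ≈ 343 K

Along an adiabat T P^((1−γ)/γ) is constant, so T₂ = T₁ (P₂/P₁)^((γ−1)/γ).
T₂ = 514 × (1.24/3.4)^(0.401) = 342.9 K.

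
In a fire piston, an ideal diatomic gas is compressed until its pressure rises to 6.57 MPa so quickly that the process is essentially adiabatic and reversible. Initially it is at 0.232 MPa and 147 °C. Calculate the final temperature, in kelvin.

T₂ ≈ 1090 K

Adiabatic: T₂/T₁ = (P₂/P₁)^((γ−1)/γ).
For a diatomic ideal gas γ = 7/5, so (γ−1)/γ = 2/7.
T₁ = 147 °C = 420.1 K.
T₂ = 420.1 × (6.57/0.232)^(2/7) = 1092 K.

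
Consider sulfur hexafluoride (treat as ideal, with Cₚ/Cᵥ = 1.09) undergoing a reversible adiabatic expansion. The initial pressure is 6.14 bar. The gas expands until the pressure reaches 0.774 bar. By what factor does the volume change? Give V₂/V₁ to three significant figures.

V₂/V₁ ≈ 6.69

From PV^γ = const, V₂/V₁ = (P₁/P₂)^(1/γ).
V₂/V₁ = (6.14/0.774)^(0.917) = 6.686.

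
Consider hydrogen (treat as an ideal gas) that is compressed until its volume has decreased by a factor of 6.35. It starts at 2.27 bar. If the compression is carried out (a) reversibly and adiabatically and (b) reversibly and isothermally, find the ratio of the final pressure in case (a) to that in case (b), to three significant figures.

For a diatomic ideal gas γ = 7/5.
Isothermal: P_b = P₁(V₁/V₂) = 2.27×6.35.
Adiabatic: P_a = P₁(V₁/V₂)^γ = 2.27×6.35^(7/5).
P_a/P_b = (V₁/V₂)^(γ−1) = 6.35^(2/5) = 2.095.

P_adiabatic / P_isothermal ≈ 2.09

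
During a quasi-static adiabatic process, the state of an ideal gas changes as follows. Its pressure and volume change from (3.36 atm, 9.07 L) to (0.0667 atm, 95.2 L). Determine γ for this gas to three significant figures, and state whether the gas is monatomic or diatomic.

PV^γ = const ⇒ γ = ln(P₂/P₁) / ln(V₁/V₂).
γ = ln(0.0667/3.36) / ln(9.07/95.2) = 1.667.
γ ≈ 1.67 is close to 5/3, so the gas is monatomic.

γ ≈ 1.67; monatomic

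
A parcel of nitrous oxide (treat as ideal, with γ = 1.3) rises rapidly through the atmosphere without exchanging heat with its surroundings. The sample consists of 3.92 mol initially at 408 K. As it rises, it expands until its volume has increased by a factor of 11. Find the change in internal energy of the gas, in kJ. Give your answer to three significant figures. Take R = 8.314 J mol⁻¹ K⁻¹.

Adiabatic: T₁V₁^(γ−1) = T₂V₂^(γ−1) ⇒ T₂ = T₁ (V₁/V₂)^(γ−1).
T₂ = 408 × (1/11)^(0.3) = 198.7 K.
Q = 0, so ΔU = W_on_gas = nCᵥΔT with Cᵥ = R/(γ−1) = 27.71 J/(mol·K).
ΔU = 3.92 × 27.71 × (198.7 − 408) = -22740 J.

ΔU ≈ -22.7 kJ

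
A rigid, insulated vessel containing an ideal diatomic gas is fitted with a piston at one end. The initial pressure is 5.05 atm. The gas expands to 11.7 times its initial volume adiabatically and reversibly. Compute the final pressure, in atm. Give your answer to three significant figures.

Since PV^γ is constant along a reversible adiabat, P₂ = P₁ (V₁/V₂)^γ.
For a diatomic ideal gas γ = 7/5.
P₂ = 5.05 × (1/11.7)^(7/5) = 0.1614 atm.

P₂ ≈ 0.161 atm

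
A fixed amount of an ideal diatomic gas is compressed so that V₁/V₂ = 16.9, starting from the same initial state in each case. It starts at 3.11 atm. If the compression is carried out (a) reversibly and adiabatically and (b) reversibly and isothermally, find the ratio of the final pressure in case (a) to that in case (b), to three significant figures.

P_adiabatic / P_isothermal ≈ 3.10

For a diatomic ideal gas γ = 7/5.
Isothermal: P_b = P₁(V₁/V₂) = 3.11×16.9.
Adiabatic: P_a = P₁(V₁/V₂)^γ = 3.11×16.9^(7/5).
P_a/P_b = (V₁/V₂)^(γ−1) = 16.9^(2/5) = 3.099.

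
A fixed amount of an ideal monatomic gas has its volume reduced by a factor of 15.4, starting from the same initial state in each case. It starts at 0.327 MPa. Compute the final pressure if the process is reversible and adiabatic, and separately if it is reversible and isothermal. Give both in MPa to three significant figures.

adiabatic: 31.2 MPa; isothermal: 5.04 MPa

For a monatomic ideal gas γ = 5/3.
Isothermal: P₂ = P₁(V₁/V₂) = 0.327×15.4 = 5.036 MPa.
Adiabatic: P₂ = P₁(V₁/V₂)^γ = 0.327×15.4^(5/3) = 31.17 MPa.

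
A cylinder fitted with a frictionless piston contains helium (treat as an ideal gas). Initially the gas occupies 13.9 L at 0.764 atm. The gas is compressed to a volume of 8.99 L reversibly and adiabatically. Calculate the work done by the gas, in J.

γ = 5/3 for a monatomic ideal gas.
P₂ = P₁(V₁/V₂)^γ = 0.764×(13.9/8.99)^(5/3) = 1.579 atm.
For a reversible adiabat, W_by_gas = (P₁V₁ − P₂V₂)/(γ−1).
W_by = (77410×0.0139 − 160000×0.00899) / (2/3) = -544.1 J.

W ≈ -544 J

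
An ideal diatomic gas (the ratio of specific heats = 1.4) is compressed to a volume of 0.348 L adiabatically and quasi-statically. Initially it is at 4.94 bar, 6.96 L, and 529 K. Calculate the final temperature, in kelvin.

T₂ ≈ 1750 K

For a reversible adiabat TV^(γ−1) is constant, so T₂ = T₁ (V₁/V₂)^(γ−1).
T₂ = 529 × (6.96/0.348)^(0.4) = 1753 K.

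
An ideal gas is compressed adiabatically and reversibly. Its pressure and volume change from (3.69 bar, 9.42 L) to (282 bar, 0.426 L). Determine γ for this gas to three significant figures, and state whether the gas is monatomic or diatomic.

PV^γ = const ⇒ γ = ln(P₂/P₁) / ln(V₁/V₂).
γ = ln(282/3.69) / ln(9.42/0.426) = 1.401.
γ ≈ 1.40 is close to 7/5, so the gas is diatomic.

γ ≈ 1.40; diatomic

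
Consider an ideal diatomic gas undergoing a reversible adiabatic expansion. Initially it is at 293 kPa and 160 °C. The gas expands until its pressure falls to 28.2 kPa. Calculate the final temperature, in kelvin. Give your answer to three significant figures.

T₂ ≈ 222 K

Adiabatic: T₂/T₁ = (P₂/P₁)^((γ−1)/γ).
For a diatomic ideal gas γ = 7/5, so (γ−1)/γ = 2/7.
T₁ = 160 °C = 433.1 K.
T₂ = 433.1 × (28.2/293)^(2/7) = 221.9 K.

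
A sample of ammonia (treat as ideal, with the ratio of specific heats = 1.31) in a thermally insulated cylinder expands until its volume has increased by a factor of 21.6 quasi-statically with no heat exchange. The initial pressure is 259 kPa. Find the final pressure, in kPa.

P₂ ≈ 4.63 kPa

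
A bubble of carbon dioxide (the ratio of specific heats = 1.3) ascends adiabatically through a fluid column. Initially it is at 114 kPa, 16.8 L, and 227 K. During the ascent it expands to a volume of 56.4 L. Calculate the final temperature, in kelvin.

T₂ ≈ 158 K

For a reversible adiabat TV^(γ−1) is constant, so T₂ = T₁ (V₁/V₂)^(γ−1).
T₂ = 227 × (16.8/56.4)^(0.3) = 157.8 K.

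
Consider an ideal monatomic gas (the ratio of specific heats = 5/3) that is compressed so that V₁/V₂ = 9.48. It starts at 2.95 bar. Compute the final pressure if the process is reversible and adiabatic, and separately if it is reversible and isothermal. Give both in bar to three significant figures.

adiabatic: 125 bar; isothermal: 28.0 bar

Isothermal: P₂ = P₁(V₁/V₂) = 2.95×9.48 = 27.97 bar.
Adiabatic: P₂ = P₁(V₁/V₂)^γ = 2.95×9.48^(5/3) = 125.3 bar.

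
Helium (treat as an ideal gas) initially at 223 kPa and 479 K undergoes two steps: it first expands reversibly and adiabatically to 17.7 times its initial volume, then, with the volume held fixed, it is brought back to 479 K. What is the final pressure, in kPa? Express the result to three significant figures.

P₃ ≈ 12.6 kPa

For a monatomic ideal gas γ = 5/3.
Adiabatic step (PV^γ = const): P₂ = 223×(1/17.7)^(5/3) = 1.855 kPa; T₂ = 479×(1/17.7)^(2/3) = 70.53 K.
Isochoric: P₃ = P₂(T₃/T₂) = 1.855 × (479/70.53) = 12.6 kPa.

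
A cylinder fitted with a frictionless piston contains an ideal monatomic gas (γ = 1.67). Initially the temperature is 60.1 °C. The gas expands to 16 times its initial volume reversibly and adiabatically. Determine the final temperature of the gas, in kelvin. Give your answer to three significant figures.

Adiabatic: T₁V₁^(γ−1) = T₂V₂^(γ−1) ⇒ T₂ = T₁ (V₁/V₂)^(γ−1).
T₁ = 60.1 °C = 333.2 K.
T₂ = 333.2 × (1/16)^(0.67) = 52 K.

T₂ ≈ 52.0 K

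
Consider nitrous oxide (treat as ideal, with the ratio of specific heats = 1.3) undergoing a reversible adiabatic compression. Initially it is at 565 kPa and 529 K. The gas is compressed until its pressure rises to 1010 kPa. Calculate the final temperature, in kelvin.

T₂ ≈ 605 K

Adiabatic: T₂/T₁ = (P₂/P₁)^((γ−1)/γ).
T₂ = 529 × (1010/565)^(0.231) = 604.9 K.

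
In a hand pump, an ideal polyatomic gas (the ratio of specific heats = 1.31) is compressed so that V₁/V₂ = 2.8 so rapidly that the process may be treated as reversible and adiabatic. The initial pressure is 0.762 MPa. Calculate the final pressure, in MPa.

P₂ ≈ 2.94 MPa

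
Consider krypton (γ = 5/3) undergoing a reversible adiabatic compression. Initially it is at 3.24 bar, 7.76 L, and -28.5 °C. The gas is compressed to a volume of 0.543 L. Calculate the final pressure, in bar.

Since PV^γ is constant along a reversible adiabat, P₂ = P₁ (V₁/V₂)^γ.
P₂ = 3.24 × (7.76/0.543)^(5/3) = 272.7 bar.

P₂ ≈ 273 bar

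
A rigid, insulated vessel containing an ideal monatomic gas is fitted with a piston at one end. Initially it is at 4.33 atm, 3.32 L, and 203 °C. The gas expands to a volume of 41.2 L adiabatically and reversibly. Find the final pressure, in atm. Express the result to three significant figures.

P₂ ≈ 0.0651 atm

Since PV^γ is constant along a reversible adiabat, P₂ = P₁ (V₁/V₂)^γ.
γ = 5/3 for a monatomic ideal gas.
P₂ = 4.33 × (3.32/41.2)^(5/3) = 0.0651 atm.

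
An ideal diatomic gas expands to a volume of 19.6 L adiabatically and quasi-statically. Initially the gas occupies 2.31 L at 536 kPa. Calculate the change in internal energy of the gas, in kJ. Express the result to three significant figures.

γ = 7/5 for a diatomic ideal gas.
P₂ = P₁(V₁/V₂)^γ = 536×(2.31/19.6)^(7/5) = 26.86 kPa.
For a reversible adiabat, W_by_gas = (P₁V₁ − P₂V₂)/(γ−1).
W_by = (536000×0.00231 − 26860×0.0196) / (2/5) = 1779 J.
Q = 0 ⇒ ΔU = −W_by = -1779 J.

ΔU ≈ -1.78 kJ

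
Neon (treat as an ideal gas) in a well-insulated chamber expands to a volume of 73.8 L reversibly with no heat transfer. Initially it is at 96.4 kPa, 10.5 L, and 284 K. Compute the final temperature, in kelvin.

T₂ ≈ 77.4 K

Adiabatic: T₁V₁^(γ−1) = T₂V₂^(γ−1) ⇒ T₂ = T₁ (V₁/V₂)^(γ−1).
γ = 5/3 for a monatomic ideal gas.
T₂ = 284 × (10.5/73.8)^(2/3) = 77.4 K.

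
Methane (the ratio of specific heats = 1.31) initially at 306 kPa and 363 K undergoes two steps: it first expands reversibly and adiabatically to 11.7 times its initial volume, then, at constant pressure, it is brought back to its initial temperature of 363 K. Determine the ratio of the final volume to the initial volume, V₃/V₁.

V₃/V₁ ≈ 25.1

Adiabatic step: V₂/V₁ = 11.7; T₂ = T₁·(1/11.7)^(0.31) = 169.3 K.
Isobaric step: V₃/V₂ = T₃/T₂ = 363/169.3.
V₃/V₁ = (V₂/V₁)(V₃/V₂) = 11.7 × (363/169.3) = 25.08.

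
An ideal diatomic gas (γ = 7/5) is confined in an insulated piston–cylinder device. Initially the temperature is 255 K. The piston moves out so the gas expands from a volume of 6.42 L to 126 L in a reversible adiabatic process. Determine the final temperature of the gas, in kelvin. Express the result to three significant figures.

Adiabatic: T₁V₁^(γ−1) = T₂V₂^(γ−1) ⇒ T₂ = T₁ (V₁/V₂)^(γ−1).
T₂ = 255 × (6.42/126)^(2/5) = 77.52 K.

T₂ ≈ 77.5 K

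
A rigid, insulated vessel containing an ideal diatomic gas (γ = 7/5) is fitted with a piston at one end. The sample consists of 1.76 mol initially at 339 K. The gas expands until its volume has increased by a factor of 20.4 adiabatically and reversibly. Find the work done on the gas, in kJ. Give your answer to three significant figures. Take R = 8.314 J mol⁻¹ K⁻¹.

W ≈ -8.69 kJ

Adiabatic: T₁V₁^(γ−1) = T₂V₂^(γ−1) ⇒ T₂ = T₁ (V₁/V₂)^(γ−1).
T₂ = 339 × (1/20.4)^(2/5) = 101.5 K.
Q = 0, so ΔU = W_on_gas = nCᵥΔT with Cᵥ = R/(γ−1) = 20.79 J/(mol·K).
ΔU = 1.76 × 20.79 × (101.5 − 339) = -8689 J.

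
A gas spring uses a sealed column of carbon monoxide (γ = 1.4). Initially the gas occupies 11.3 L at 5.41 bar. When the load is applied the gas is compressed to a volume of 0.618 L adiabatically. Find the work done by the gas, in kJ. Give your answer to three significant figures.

P₂ = P₁(V₁/V₂)^γ = 5.41×(11.3/0.618)^(1.4) = 316.3 bar.
For a reversible adiabat, W_by_gas = (P₁V₁ − P₂V₂)/(γ−1).
W_by = (541000×0.0113 − 3.163×10^7×0.000618) / (0.4) = -33590 J.

W ≈ -33.6 kJ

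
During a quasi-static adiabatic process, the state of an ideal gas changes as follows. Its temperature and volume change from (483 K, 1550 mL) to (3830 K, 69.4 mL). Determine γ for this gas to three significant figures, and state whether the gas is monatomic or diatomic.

TV^(γ−1) = const ⇒ γ − 1 = ln(T₂/T₁) / ln(V₁/V₂).
γ = 1 + ln(3830/483) / ln(1550/69.4) = 1.667.
γ ≈ 1.67 is close to 5/3, so the gas is monatomic.

γ ≈ 1.67; monatomic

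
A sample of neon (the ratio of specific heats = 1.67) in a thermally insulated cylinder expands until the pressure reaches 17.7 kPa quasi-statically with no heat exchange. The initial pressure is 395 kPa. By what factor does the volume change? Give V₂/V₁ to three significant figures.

From PV^γ = const, V₂/V₁ = (P₁/P₂)^(1/γ).
V₂/V₁ = (395/17.7)^(0.599) = 6.42.

V₂/V₁ ≈ 6.42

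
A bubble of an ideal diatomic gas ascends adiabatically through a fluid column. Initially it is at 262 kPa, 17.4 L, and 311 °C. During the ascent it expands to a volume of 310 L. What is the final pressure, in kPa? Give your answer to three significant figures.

Since PV^γ is constant along a reversible adiabat, P₂ = P₁ (V₁/V₂)^γ.
γ = 7/5 for a diatomic ideal gas.
P₂ = 262 × (17.4/310)^(7/5) = 4.647 kPa.

P₂ ≈ 4.65 kPa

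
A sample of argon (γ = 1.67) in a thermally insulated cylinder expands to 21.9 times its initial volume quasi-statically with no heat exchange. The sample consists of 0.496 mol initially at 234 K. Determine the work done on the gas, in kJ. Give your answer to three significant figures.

Adiabatic: T₁V₁^(γ−1) = T₂V₂^(γ−1) ⇒ T₂ = T₁ (V₁/V₂)^(γ−1).
T₂ = 234 × (1/21.9)^(0.67) = 29.59 K.
Q = 0, so ΔU = W_on_gas = nCᵥΔT with Cᵥ = R/(γ−1) = 12.41 J/(mol·K).
ΔU = 0.496 × 12.41 × (29.59 − 234) = -1258 J.

W ≈ -1.26 kJ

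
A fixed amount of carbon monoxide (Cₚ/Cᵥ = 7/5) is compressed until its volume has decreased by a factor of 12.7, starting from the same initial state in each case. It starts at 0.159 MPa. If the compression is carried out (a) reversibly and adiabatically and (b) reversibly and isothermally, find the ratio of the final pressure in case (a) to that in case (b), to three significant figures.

P_adiabatic / P_isothermal ≈ 2.76

Isothermal: P_b = P₁(V₁/V₂) = 0.159×12.7.
Adiabatic: P_a = P₁(V₁/V₂)^γ = 0.159×12.7^(7/5).
P_a/P_b = (V₁/V₂)^(γ−1) = 12.7^(2/5) = 2.764.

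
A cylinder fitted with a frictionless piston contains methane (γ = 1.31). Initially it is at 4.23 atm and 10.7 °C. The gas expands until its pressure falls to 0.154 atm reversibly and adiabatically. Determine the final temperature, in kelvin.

Along an adiabat T P^((1−γ)/γ) is constant, so T₂ = T₁ (P₂/P₁)^((γ−1)/γ).
T₁ = 10.7 °C = 283.8 K.
T₂ = 283.8 × (0.154/4.23)^(0.237) = 129.6 K.

T₂ ≈ 130 K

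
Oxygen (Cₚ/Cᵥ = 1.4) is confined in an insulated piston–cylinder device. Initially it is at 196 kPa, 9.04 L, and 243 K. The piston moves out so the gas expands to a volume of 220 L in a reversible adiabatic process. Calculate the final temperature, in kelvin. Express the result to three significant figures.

T₂ ≈ 67.8 K

For a reversible adiabat TV^(γ−1) is constant, so T₂ = T₁ (V₁/V₂)^(γ−1).
T₂ = 243 × (9.04/220)^(0.4) = 67.78 K.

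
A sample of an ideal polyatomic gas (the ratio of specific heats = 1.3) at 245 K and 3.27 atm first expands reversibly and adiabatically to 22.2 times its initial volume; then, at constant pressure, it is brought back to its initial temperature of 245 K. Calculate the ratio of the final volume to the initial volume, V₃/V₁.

V₃/V₁ ≈ 56.3

Adiabatic step: V₂/V₁ = 22.2; T₂ = T₁·(1/22.2)^(0.3) = 96.66 K.
Isobaric step: V₃/V₂ = T₃/T₂ = 245/96.66.
V₃/V₁ = (V₂/V₁)(V₃/V₂) = 22.2 × (245/96.66) = 56.27.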